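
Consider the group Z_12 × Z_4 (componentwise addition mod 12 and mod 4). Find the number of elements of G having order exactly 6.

An element (a,b) has order lcm(ord(a), ord(b)); count pairs with lcm equal to 6.
Enumerating gives 6 such elements.

6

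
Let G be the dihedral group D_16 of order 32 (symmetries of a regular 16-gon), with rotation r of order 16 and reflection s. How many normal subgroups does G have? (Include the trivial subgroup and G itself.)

8

G has 36 subgroups. Checking conjugation-invariance by order — order 1: 1/1 normal; order 2: 1/17 normal; order 4: 1/9 normal; order 8: 1/5 normal; order 16: 3/3 normal; order 32: 1/1 normal.
Total normal subgroups: 8.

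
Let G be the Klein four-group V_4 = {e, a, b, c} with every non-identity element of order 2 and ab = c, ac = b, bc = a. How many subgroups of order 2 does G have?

3

|G| = 4 and 2 | 4, so subgroups of order 2 are possible by Lagrange.
The subgroups of order 2 are: {e, a}; {e, b}; {e, c}.
So G has 3 subgroups of order 2.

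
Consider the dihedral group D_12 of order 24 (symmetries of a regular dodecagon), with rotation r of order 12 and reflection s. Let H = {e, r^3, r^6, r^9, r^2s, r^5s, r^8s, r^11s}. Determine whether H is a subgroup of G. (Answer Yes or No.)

Yes

|H| = 8 divides |G| = 24, consistent with Lagrange.
H contains the identity, every element's inverse is in H, and H is closed under ·: it is a subgroup.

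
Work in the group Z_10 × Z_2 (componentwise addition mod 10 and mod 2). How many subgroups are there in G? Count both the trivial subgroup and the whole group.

|G| = 20, so by Lagrange every subgroup order divides 20. Divisors: 1, 2, 4, 5, 10, 20.
Subgroups by order — order 1: 1; order 2: 3; order 4: 1; order 5: 1; order 10: 3; order 20: 1.
Total: 1 + 3 + 1 + 1 + 3 + 1 = 10.

10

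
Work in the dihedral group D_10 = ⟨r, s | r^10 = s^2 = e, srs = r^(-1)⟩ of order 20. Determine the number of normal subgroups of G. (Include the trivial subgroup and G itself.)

7

G has 22 subgroups. Checking conjugation-invariance by order — order 1: 1/1 normal; order 2: 1/11 normal; order 4: 0/5 normal; order 5: 1/1 normal; order 10: 3/3 normal; order 20: 1/1 normal.
Total normal subgroups: 7.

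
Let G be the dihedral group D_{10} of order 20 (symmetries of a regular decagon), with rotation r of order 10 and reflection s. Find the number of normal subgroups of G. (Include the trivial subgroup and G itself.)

7

G has 22 subgroups. Checking conjugation-invariance by order — order 1: 1/1 normal; order 2: 1/11 normal; order 4: 0/5 normal; order 5: 1/1 normal; order 10: 3/3 normal; order 20: 1/1 normal.
Total normal subgroups: 7.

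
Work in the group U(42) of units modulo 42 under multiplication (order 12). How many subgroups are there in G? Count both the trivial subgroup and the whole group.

|G| = 12, so by Lagrange every subgroup order divides 12. Divisors: 1, 2, 3, 4, 6, 12.
Subgroups by order — order 1: 1; order 2: 3; order 3: 1; order 4: 1; order 6: 3; order 12: 1.
Total: 1 + 3 + 1 + 1 + 3 + 1 = 10.

10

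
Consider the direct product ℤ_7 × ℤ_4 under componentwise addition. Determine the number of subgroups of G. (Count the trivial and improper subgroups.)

|G| = 28, so by Lagrange every subgroup order divides 28. Divisors: 1, 2, 4, 7, 14, 28.
Subgroups by order — order 1: 1; order 2: 1; order 4: 1; order 7: 1; order 14: 1; order 28: 1.
Total: 1 + 1 + 1 + 1 + 1 + 1 = 6.

6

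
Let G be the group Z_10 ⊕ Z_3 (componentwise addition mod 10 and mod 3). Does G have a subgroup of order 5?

5 | 30. A subgroup of order 5 is {(0,0), (2,0), (4,0), (6,0), (8,0)}.

Yes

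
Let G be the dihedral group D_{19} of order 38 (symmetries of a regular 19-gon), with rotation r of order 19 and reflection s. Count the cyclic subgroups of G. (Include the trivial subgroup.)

21

Group the elements of G by the cyclic subgroup they generate; each cyclic subgroup of order d accounts for φ(d) elements.
Cyclic subgroups by order — order 1: 1; order 2: 19; order 19: 1.
Total: 21.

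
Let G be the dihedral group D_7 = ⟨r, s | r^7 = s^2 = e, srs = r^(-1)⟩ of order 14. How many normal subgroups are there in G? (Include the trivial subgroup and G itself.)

3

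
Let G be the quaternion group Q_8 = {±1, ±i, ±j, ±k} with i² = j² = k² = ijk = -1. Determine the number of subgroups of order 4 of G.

3

|G| = 8 and 4 | 8, so subgroups of order 4 are possible by Lagrange.
The subgroups of order 4 are: {1, -1, i, -i}; {1, -1, j, -j}; {1, -1, k, -k}.
So G has 3 subgroups of order 4.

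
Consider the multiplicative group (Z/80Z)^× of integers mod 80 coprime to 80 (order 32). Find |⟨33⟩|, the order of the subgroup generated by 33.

4

Compute successive powers of 33 mod 80: 33, 49, 17, 1; 33^4 ≡ 1 (mod 80).
So |⟨33⟩| = 4.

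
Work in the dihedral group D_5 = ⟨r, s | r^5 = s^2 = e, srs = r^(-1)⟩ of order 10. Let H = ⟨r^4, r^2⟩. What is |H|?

5

|⟨r^4⟩| = 5 and |⟨r^2⟩| = 5, so |H| is a multiple of lcm(5, 5) = 5 and divides |G| = 10.
Closing under the operation: H = {e, r, r^2, r^3, r^4}, so |H| = 5.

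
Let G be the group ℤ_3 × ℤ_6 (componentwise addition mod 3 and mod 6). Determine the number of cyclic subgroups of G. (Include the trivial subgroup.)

Group the elements of G by the cyclic subgroup they generate; each cyclic subgroup of order d accounts for φ(d) elements.
Cyclic subgroups by order — order 1: 1; order 2: 1; order 3: 4; order 6: 4.
Total: 10.

10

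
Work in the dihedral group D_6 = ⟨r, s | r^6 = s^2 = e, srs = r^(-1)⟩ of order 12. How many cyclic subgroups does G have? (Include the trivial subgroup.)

10

Group the elements of G by the cyclic subgroup they generate; each cyclic subgroup of order d accounts for φ(d) elements.
Cyclic subgroups by order — order 1: 1; order 2: 7; order 3: 1; order 6: 1.
Total: 10.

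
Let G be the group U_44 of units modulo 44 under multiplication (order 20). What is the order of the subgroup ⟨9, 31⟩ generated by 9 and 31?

|⟨9⟩| = 5 and |⟨31⟩| = 10, so |H| is a multiple of lcm(5, 10) = 10 and divides |G| = 20.
Closing under the operation: H = {1, 3, 5, 9, 15, 23, 25, 27, 31, 37}, so |H| = 10.

10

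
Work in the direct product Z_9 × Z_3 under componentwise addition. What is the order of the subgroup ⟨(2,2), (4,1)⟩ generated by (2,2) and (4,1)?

|⟨(2,2)⟩| = 9 and |⟨(4,1)⟩| = 9, so |H| is a multiple of lcm(9, 9) = 9 and divides |G| = 27.
Closing under the operation: H = {(0,0), (1,1), (2,2), (3,0), (4,1), (5,2), (6,0), (7,1), (8,2)}, so |H| = 9.

9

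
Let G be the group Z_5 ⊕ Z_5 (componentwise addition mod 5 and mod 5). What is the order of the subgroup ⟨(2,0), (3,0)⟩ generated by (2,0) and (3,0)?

|⟨(2,0)⟩| = 5 and |⟨(3,0)⟩| = 5, so |H| is a multiple of lcm(5, 5) = 5 and divides |G| = 25.
Closing under the operation: H = {(0,0), (1,0), (2,0), (3,0), (4,0)}, so |H| = 5.

5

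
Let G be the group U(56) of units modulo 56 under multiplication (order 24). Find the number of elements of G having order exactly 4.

No element of G has order 4 (even though 4 | 24).

0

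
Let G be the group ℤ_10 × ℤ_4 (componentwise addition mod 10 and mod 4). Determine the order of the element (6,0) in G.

5

The order of (6,0) in Z_10 × Z_4 is lcm(ord(6) in Z_10, ord(0) in Z_4).
ord(6) = 5 and ord(0) = 1, so |⟨(6,0)⟩| = lcm(5, 1) = 5.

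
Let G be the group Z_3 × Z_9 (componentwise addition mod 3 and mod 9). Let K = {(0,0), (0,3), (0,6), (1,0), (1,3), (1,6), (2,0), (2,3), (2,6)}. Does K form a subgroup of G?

|K| = 9 divides |G| = 27, consistent with Lagrange.
K contains the identity, every element's inverse is in K, and K is closed under +: it is a subgroup.

Yes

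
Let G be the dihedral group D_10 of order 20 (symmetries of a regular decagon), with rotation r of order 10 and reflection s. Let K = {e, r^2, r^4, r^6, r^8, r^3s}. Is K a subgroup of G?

|K| = 6 does not divide |G| = 20, so by Lagrange K is not a subgroup.

No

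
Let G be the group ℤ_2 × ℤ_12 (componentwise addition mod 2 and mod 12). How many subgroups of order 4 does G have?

|G| = 24 and 4 | 24, so subgroups of order 4 are possible by Lagrange.
The subgroups of order 4 are: {(0,0), (0,3), (0,6), (0,9)}; {(0,0), (0,6), (1,0), (1,6)}; {(0,0), (0,6), (1,3), (1,9)}.
So G has 3 subgroups of order 4.

3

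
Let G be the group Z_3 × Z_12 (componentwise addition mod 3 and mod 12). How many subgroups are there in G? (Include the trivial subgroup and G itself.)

18

|G| = 36, so by Lagrange every subgroup order divides 36. Divisors: 1, 2, 3, 4, 6, 9, 12, 18, 36.
Subgroups by order — order 1: 1; order 2: 1; order 3: 4; order 4: 1; order 6: 4; order 9: 1; order 12: 4; order 18: 1; order 36: 1.
Total: 1 + 1 + 4 + 1 + 4 + 1 + 4 + 1 + 1 = 18.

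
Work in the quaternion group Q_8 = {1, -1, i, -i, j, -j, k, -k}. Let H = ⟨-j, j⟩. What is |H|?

|⟨-j⟩| = 4 and |⟨j⟩| = 4, so |H| is a multiple of lcm(4, 4) = 4 and divides |G| = 8.
Closing under the operation: H = {1, -1, j, -j}, so |H| = 4.

4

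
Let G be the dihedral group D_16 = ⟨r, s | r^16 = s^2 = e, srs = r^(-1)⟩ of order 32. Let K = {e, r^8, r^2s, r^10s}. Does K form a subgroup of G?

Yes

|K| = 4 divides |G| = 32, consistent with Lagrange.
K contains the identity, every element's inverse is in K, and K is closed under ·: it is a subgroup.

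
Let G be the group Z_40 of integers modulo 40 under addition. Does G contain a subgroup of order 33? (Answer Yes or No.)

No

33 does not divide |G| = 40, so by Lagrange no subgroup of order 33 exists.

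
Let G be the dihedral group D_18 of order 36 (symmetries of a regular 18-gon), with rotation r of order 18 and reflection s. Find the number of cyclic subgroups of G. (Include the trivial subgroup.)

24

A cyclic subgroup of order d is generated by each of its φ(d) elements of order d, so the cyclic subgroups of order d number (#elements of order d)/φ(d).
Cyclic subgroups by order — order 1: 1; order 2: 19; order 3: 1; order 6: 1; order 9: 1; order 18: 1.
Total: 24.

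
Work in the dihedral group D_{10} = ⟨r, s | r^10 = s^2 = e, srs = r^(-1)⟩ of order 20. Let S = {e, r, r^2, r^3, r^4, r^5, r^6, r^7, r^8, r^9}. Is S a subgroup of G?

Yes

|S| = 10 divides |G| = 20, consistent with Lagrange.
S contains the identity, every element's inverse is in S, and S is closed under ·: it is a subgroup.
In fact S = ⟨r^9⟩.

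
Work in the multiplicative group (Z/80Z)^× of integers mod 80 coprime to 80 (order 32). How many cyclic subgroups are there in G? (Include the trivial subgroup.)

20

Group the elements of G by the cyclic subgroup they generate; each cyclic subgroup of order d accounts for φ(d) elements.
Cyclic subgroups by order — order 1: 1; order 2: 7; order 4: 12.
Total: 20.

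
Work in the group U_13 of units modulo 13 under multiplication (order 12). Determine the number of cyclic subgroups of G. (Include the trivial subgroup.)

Each element a generates a cyclic subgroup ⟨a⟩; distinct elements may generate the same one (a cyclic group of order d has φ(d) generators).
Cyclic subgroups by order — order 1: 1; order 2: 1; order 3: 1; order 4: 1; order 6: 1; order 12: 1.
Total: 6.

6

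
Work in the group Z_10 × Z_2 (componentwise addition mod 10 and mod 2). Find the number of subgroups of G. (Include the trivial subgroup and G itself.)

10

|G| = 20, so by Lagrange every subgroup order divides 20. Divisors: 1, 2, 4, 5, 10, 20.
Subgroups by order — order 1: 1; order 2: 3; order 4: 1; order 5: 1; order 10: 3; order 20: 1.
Total: 1 + 3 + 1 + 1 + 3 + 1 = 10.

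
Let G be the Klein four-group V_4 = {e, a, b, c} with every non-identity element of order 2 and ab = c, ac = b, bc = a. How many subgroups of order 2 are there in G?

3

|G| = 4 and 2 | 4, so subgroups of order 2 are possible by Lagrange.
The subgroups of order 2 are: {e, a}; {e, b}; {e, c}.
So G has 3 subgroups of order 2.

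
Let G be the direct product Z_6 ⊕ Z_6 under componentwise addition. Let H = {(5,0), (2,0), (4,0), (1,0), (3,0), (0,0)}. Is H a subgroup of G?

Yes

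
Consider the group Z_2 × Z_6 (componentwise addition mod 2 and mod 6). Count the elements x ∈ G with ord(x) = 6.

An element (a,b) has order lcm(ord(a), ord(b)); count pairs with lcm equal to 6.
Enumerating gives 6 such elements.

6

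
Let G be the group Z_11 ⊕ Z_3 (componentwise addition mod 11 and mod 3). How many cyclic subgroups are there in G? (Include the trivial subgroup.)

Group the elements of G by the cyclic subgroup they generate; each cyclic subgroup of order d accounts for φ(d) elements.
Cyclic subgroups by order — order 1: 1; order 3: 1; order 11: 1; order 33: 1.
Total: 4.

4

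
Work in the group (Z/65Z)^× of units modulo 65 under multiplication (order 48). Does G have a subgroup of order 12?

Yes

12 | 48. A subgroup of order 12 is {1, 6, 11, 16, 21, 31, 36, 41, 46, 51, 56, 61}.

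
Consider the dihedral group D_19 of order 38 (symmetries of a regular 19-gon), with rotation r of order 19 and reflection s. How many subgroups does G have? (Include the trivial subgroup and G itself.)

22

|G| = 38, so by Lagrange every subgroup order divides 38. Divisors: 1, 2, 19, 38.
Subgroups by order — order 1: 1; order 2: 19; order 19: 1; order 38: 1.
Total: 1 + 19 + 1 + 1 = 22.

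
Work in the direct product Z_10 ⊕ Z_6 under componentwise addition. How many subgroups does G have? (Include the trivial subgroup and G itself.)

|G| = 60, so by Lagrange every subgroup order divides 60. Divisors: 1, 2, 3, 4, 5, 6, 10, 12, 15, 20, 30, 60.
Subgroups by order — order 1: 1; order 2: 3; order 3: 1; order 4: 1; order 5: 1; order 6: 3; order 10: 3; order 12: 1; order 15: 1; order 20: 1; order 30: 3; order 60: 1.
Total: 1 + 3 + 1 + 1 + 1 + 3 + 3 + 1 + 1 + 1 + 3 + 1 = 20.

20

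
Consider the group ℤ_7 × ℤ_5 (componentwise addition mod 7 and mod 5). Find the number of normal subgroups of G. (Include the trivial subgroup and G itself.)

G is abelian, so every subgroup is normal.
G has 4 subgroups in total, hence 4 normal subgroups.

4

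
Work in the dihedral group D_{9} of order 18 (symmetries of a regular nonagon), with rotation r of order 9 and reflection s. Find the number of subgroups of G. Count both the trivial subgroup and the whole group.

|G| = 18, so by Lagrange every subgroup order divides 18. Divisors: 1, 2, 3, 6, 9, 18.
Subgroups by order — order 1: 1; order 2: 9; order 3: 1; order 6: 3; order 9: 1; order 18: 1.
Total: 1 + 9 + 1 + 3 + 1 + 1 = 16.

16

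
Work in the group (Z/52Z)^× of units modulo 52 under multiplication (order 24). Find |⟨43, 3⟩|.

|⟨43⟩| = 6 and |⟨3⟩| = 6, so |H| is a multiple of lcm(6, 6) = 6 and divides |G| = 24.
Closing under the operation: H = {1, 3, 9, 17, 23, 25, 27, 29, 35, 43, 49, 51}, so |H| = 12.

12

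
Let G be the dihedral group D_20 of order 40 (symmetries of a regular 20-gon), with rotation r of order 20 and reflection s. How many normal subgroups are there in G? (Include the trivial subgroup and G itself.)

9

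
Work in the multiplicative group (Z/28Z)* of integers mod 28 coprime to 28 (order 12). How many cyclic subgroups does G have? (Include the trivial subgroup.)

Each element a generates a cyclic subgroup ⟨a⟩; distinct elements may generate the same one (a cyclic group of order d has φ(d) generators).
Cyclic subgroups by order — order 1: 1; order 2: 3; order 3: 1; order 6: 3.
Total: 8.

8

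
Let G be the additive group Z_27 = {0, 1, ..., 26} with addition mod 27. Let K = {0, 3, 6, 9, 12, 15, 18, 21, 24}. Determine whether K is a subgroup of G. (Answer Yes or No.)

|K| = 9 divides |G| = 27, consistent with Lagrange.
K contains the identity, every element's inverse is in K, and K is closed under +: it is a subgroup.
In fact K = ⟨3⟩.

Yes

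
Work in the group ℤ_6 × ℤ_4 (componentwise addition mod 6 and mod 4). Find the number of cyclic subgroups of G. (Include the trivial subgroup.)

12

Group the elements of G by the cyclic subgroup they generate; each cyclic subgroup of order d accounts for φ(d) elements.
Cyclic subgroups by order — order 1: 1; order 2: 3; order 3: 1; order 4: 2; order 6: 3; order 12: 2.
Total: 12.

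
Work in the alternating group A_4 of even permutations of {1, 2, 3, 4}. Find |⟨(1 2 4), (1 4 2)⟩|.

|⟨(1 2 4)⟩| = 3 and |⟨(1 4 2)⟩| = 3, so |H| is a multiple of lcm(3, 3) = 3 and divides |G| = 12.
Closing under the operation: H = {e, (1 2 4), (1 4 2)}, so |H| = 3.

3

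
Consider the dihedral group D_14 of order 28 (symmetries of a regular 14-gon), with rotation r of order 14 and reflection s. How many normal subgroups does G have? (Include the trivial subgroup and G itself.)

G has 28 subgroups. Checking conjugation-invariance by order — order 1: 1/1 normal; order 2: 1/15 normal; order 4: 0/7 normal; order 7: 1/1 normal; order 14: 3/3 normal; order 28: 1/1 normal.
Total normal subgroups: 7.

7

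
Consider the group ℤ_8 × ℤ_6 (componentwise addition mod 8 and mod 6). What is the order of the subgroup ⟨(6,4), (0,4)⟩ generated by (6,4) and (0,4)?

|⟨(6,4)⟩| = 12 and |⟨(0,4)⟩| = 3, so |H| is a multiple of lcm(12, 3) = 12 and divides |G| = 48.
Closing under the operation: H = {(0,0), (0,2), (0,4), (2,0), (2,2), (2,4), (4,0), (4,2), (4,4), (6,0), (6,2), (6,4)}, so |H| = 12.

12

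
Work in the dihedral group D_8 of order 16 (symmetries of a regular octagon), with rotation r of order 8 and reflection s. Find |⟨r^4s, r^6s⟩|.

|⟨r^4s⟩| = 2 and |⟨r^6s⟩| = 2, so |H| is a multiple of lcm(2, 2) = 2 and divides |G| = 16.
Closing under the operation: H = {e, r^2, r^4, r^6, s, r^2s, r^4s, r^6s}, so |H| = 8.

8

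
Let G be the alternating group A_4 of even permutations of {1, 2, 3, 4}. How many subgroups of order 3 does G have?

4

|G| = 12 and 3 | 12, so subgroups of order 3 are possible by Lagrange.
The subgroups of order 3 are: {e, (1 2 3), (1 3 2)}; {e, (1 2 4), (1 4 2)}; {e, (1 3 4), (1 4 3)}; {e, (2 3 4), (2 4 3)}.
So G has 4 subgroups of order 3.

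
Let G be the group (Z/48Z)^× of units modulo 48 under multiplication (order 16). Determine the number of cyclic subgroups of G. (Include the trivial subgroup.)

Group the elements of G by the cyclic subgroup they generate; each cyclic subgroup of order d accounts for φ(d) elements.
Cyclic subgroups by order — order 1: 1; order 2: 7; order 4: 4.
Total: 12.

12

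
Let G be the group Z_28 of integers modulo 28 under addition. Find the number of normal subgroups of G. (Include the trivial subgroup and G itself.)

6

G is abelian, so every subgroup is normal.
G has 6 subgroups in total, hence 6 normal subgroups.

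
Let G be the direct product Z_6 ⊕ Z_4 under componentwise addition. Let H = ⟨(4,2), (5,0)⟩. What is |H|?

|⟨(4,2)⟩| = 6 and |⟨(5,0)⟩| = 6, so |H| is a multiple of lcm(6, 6) = 6 and divides |G| = 24.
Closing under the operation: H = {(0,0), (0,2), (1,0), (1,2), (2,0), (2,2), (3,0), (3,2), (4,0), (4,2), (5,0), (5,2)}, so |H| = 12.

12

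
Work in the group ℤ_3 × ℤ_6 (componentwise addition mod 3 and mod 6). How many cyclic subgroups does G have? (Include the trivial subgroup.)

Group the elements of G by the cyclic subgroup they generate; each cyclic subgroup of order d accounts for φ(d) elements.
Cyclic subgroups by order — order 1: 1; order 2: 1; order 3: 4; order 6: 4.
Total: 10.

10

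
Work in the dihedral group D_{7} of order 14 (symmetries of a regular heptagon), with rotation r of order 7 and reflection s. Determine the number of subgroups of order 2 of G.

7

|G| = 14 and 2 | 14, so subgroups of order 2 are possible by Lagrange.
The subgroups of order 2 are: {e, r^2s}; {e, r^3s}; {e, r^4s}; {e, r^5s}; … (7 in all).
So G has 7 subgroups of order 2.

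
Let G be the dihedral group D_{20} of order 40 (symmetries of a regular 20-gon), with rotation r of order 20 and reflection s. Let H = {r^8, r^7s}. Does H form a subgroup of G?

No

The identity e ∉ H, so H is not a subgroup.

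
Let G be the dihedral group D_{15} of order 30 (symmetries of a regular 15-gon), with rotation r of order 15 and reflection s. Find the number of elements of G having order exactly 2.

Enumerating element orders in G gives 15 elements of order 2.

15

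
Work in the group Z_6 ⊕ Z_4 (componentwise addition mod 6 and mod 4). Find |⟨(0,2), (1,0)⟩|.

12

|⟨(0,2)⟩| = 2 and |⟨(1,0)⟩| = 6, so |H| is a multiple of lcm(2, 6) = 6 and divides |G| = 24.
Closing under the operation: H = {(0,0), (0,2), (1,0), (1,2), (2,0), (2,2), (3,0), (3,2), (4,0), (4,2), (5,0), (5,2)}, so |H| = 12.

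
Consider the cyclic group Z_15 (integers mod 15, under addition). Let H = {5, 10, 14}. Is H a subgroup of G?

The identity 0 ∉ H, so H is not a subgroup.

No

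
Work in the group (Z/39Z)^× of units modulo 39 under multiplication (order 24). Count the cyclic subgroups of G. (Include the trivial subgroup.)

Each element a generates a cyclic subgroup ⟨a⟩; distinct elements may generate the same one (a cyclic group of order d has φ(d) generators).
Cyclic subgroups by order — order 1: 1; order 2: 3; order 3: 1; order 4: 2; order 6: 3; order 12: 2.
Total: 12.

12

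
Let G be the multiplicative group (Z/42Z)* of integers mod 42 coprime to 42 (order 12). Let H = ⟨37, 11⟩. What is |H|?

6

|⟨37⟩| = 3 and |⟨11⟩| = 6, so |H| is a multiple of lcm(3, 6) = 6 and divides |G| = 12.
Closing under the operation: H = {1, 11, 23, 25, 29, 37}, so |H| = 6.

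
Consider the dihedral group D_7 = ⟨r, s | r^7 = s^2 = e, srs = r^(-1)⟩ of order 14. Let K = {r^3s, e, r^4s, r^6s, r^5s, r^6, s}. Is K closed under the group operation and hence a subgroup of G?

r^6 ∈ K but its inverse r ∉ K, so K is not a subgroup.

No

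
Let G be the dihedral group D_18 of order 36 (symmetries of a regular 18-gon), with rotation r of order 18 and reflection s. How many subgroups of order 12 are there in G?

3

|G| = 36 and 12 | 36, so subgroups of order 12 are possible by Lagrange.
The subgroups of order 12 are: {e, r^3, r^6, r^9, r^12, r^15, rs, r^4s, r^7s, r^10s, r^13s, r^16s}; {e, r^3, r^6, r^9, r^12, r^15, r^2s, r^5s, r^8s, r^11s, r^14s, r^17s}; {e, r^3, r^6, r^9, r^12, r^15, s, r^3s, r^6s, r^9s, r^12s, r^15s}.
So G has 3 subgroups of order 12.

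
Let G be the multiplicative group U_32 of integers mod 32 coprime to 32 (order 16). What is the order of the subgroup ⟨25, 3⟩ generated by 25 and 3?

|⟨25⟩| = 4 and |⟨3⟩| = 8, so |H| is a multiple of lcm(4, 8) = 8 and divides |G| = 16.
Closing under the operation: H = {1, 3, 9, 11, 17, 19, 25, 27}, so |H| = 8.

8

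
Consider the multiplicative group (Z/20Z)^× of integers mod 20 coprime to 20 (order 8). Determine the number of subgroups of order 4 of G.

|G| = 8 and 4 | 8, so subgroups of order 4 are possible by Lagrange.
The subgroups of order 4 are: {1, 9, 11, 19}; {1, 9, 13, 17}; {1, 3, 7, 9}.
So G has 3 subgroups of order 4.

3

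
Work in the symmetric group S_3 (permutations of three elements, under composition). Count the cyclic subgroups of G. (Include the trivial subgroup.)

Group the elements of G by the cyclic subgroup they generate; each cyclic subgroup of order d accounts for φ(d) elements.
Cyclic subgroups by order — order 1: 1; order 2: 3; order 3: 1.
Total: 5.

5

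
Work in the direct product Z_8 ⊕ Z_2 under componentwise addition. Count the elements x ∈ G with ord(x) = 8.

8

An element (a,b) has order lcm(ord(a), ord(b)); count pairs with lcm equal to 8.
Enumerating gives 8 such elements.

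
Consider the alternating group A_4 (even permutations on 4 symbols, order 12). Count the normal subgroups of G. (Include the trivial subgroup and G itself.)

G has 10 subgroups. Checking conjugation-invariance by order — order 1: 1/1 normal; order 2: 0/3 normal; order 3: 0/4 normal; order 4: 1/1 normal; order 12: 1/1 normal.
Total normal subgroups: 3.

3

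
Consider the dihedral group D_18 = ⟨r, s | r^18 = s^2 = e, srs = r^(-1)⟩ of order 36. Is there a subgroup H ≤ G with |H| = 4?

Yes

4 | 36. A subgroup of order 4 is {e, r^9, rs, r^10s}.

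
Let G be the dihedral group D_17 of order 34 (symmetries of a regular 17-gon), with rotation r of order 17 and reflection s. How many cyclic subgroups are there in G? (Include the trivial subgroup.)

Each element a generates a cyclic subgroup ⟨a⟩; distinct elements may generate the same one (a cyclic group of order d has φ(d) generators).
Cyclic subgroups by order — order 1: 1; order 2: 17; order 17: 1.
Total: 19.

19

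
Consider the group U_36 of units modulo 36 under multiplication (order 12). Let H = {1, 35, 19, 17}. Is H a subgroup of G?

|H| = 4 divides |G| = 12, consistent with Lagrange.
H contains the identity, every element's inverse is in H, and H is closed under ·: it is a subgroup.

Yes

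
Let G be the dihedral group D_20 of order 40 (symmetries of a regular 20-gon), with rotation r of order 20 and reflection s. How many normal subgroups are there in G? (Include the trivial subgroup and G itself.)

G has 48 subgroups. Checking conjugation-invariance by order — order 1: 1/1 normal; order 2: 1/21 normal; order 4: 1/11 normal; order 5: 1/1 normal; order 8: 0/5 normal; order 10: 1/5 normal; order 20: 3/3 normal; order 40: 1/1 normal.
Total normal subgroups: 9.

9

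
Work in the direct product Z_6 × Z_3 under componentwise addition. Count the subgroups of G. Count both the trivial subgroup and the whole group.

|G| = 18, so by Lagrange every subgroup order divides 18. Divisors: 1, 2, 3, 6, 9, 18.
Subgroups by order — order 1: 1; order 2: 1; order 3: 4; order 6: 4; order 9: 1; order 18: 1.
Total: 1 + 1 + 4 + 4 + 1 + 1 = 12.

12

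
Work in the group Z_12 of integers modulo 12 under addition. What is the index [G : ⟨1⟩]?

1

|⟨1⟩| = 12 and |G| = 12.
By Lagrange, [G : H] = |G|/|H| = 12/12 = 1.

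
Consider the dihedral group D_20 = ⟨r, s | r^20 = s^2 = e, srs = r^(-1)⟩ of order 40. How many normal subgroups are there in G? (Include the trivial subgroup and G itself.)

9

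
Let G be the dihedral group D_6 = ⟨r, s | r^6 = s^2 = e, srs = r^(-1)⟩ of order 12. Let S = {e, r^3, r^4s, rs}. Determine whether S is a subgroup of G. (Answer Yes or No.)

|S| = 4 divides |G| = 12, consistent with Lagrange.
S contains the identity, every element's inverse is in S, and S is closed under ·: it is a subgroup.

Yes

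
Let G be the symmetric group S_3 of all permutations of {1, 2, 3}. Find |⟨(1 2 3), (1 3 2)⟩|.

3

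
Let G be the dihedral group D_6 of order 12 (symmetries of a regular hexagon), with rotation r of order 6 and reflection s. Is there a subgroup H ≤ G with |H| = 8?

No

8 does not divide |G| = 12, so by Lagrange no subgroup of order 8 exists.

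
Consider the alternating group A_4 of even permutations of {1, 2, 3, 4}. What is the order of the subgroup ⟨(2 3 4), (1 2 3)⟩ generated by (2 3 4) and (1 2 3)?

12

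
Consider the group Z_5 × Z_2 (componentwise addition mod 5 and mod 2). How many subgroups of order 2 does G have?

1

|G| = 10 and 2 | 10, so subgroups of order 2 are possible by Lagrange.
The subgroups of order 2 are: {(0,0), (0,1)}.
So G has 1 subgroup of order 2.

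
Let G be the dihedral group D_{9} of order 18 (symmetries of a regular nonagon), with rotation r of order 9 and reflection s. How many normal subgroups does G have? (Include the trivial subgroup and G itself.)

G has 16 subgroups. Checking conjugation-invariance by order — order 1: 1/1 normal; order 2: 0/9 normal; order 3: 1/1 normal; order 6: 0/3 normal; order 9: 1/1 normal; order 18: 1/1 normal.
Total normal subgroups: 4.

4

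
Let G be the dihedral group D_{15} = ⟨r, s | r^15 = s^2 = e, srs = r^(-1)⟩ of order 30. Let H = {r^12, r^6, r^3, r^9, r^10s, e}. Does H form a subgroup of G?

No

Closure fails: r^9 · r^10s = r^4s ∉ H. So H is not a subgroup.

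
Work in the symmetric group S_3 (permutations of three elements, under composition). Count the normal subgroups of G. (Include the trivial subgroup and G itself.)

3

G has 6 subgroups. Checking conjugation-invariance by order — order 1: 1/1 normal; order 2: 0/3 normal; order 3: 1/1 normal; order 6: 1/1 normal.
Total normal subgroups: 3.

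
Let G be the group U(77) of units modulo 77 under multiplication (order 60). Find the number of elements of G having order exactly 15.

8

The elements of order 15 are: 4, 9, 16, 25, 37, 53, 58, 60.
That's 8.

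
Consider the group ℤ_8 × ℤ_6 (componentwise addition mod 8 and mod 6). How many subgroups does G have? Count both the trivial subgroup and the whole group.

|G| = 48, so by Lagrange every subgroup order divides 48. Divisors: 1, 2, 3, 4, 6, 8, 12, 16, 24, 48.
Subgroups by order — order 1: 1; order 2: 3; order 3: 1; order 4: 3; order 6: 3; order 8: 3; order 12: 3; order 16: 1; order 24: 3; order 48: 1.
Total: 1 + 3 + 1 + 3 + 3 + 3 + 3 + 1 + 3 + 1 = 22.

22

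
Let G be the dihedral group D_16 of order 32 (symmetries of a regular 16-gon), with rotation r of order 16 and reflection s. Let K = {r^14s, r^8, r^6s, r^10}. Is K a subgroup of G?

The identity e ∉ K, so K is not a subgroup.

No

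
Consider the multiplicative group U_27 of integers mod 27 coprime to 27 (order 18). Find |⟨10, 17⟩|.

|⟨10⟩| = 3 and |⟨17⟩| = 6, so |H| is a multiple of lcm(3, 6) = 6 and divides |G| = 18.
Closing under the operation: H = {1, 8, 10, 17, 19, 26}, so |H| = 6.

6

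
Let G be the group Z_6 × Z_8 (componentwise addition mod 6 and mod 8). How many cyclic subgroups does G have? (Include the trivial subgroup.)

16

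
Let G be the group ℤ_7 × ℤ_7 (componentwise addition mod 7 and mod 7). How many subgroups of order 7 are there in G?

8

|G| = 49 and 7 | 49, so subgroups of order 7 are possible by Lagrange.
The subgroups of order 7 are: {(0,0), (0,1), (0,2), (0,3), (0,4), (0,5), (0,6)}; {(0,0), (1,0), (2,0), (3,0), (4,0), (5,0), (6,0)}; {(0,0), (1,1), (2,2), (3,3), (4,4), (5,5), (6,6)}; {(0,0), (1,2), (2,4), (3,6), (4,1), (5,3), (6,5)}; … (8 in all).
So G has 8 subgroups of order 7.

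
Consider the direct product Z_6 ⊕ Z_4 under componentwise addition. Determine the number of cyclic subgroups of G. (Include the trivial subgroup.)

12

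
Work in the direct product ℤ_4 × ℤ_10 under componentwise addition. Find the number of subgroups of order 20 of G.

3

|G| = 40 and 20 | 40, so subgroups of order 20 are possible by Lagrange.
The subgroups of order 20 are: {(0,0), (0,1), (0,2), (0,3), (0,4), (0,5), (0,6), (0,7), (0,8), (0,9), (2,0), (2,1), (2,2), (2,3), (2,4), (2,5), (2,6), (2,7), (2,8), (2,9)}; {(0,0), (0,2), (0,4), (0,6), (0,8), (1,0), (1,2), (1,4), (1,6), (1,8), (2,0), (2,2), (2,4), (2,6), (2,8), (3,0), (3,2), (3,4), (3,6), (3,8)}; {(0,0), (0,2), (0,4), (0,6), (0,8), (1,1), (1,3), (1,5), (1,7), (1,9), (2,0), (2,2), (2,4), (2,6), (2,8), (3,1), (3,3), (3,5), (3,7), (3,9)}.
So G has 3 subgroups of order 20.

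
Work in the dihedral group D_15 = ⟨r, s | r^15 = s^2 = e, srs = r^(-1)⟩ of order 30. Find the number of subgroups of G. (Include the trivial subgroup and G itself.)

|G| = 30, so by Lagrange every subgroup order divides 30. Divisors: 1, 2, 3, 5, 6, 10, 15, 30.
Subgroups by order — order 1: 1; order 2: 15; order 3: 1; order 5: 1; order 6: 5; order 10: 3; order 15: 1; order 30: 1.
Total: 1 + 15 + 1 + 1 + 5 + 3 + 1 + 1 = 28.

28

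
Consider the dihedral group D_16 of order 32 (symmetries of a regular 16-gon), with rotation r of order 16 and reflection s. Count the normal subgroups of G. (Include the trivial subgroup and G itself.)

8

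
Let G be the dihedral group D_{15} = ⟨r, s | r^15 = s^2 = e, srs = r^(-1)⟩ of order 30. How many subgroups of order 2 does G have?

15

|G| = 30 and 2 | 30, so subgroups of order 2 are possible by Lagrange.
The subgroups of order 2 are: {e, r^10s}; {e, r^11s}; {e, r^12s}; {e, r^13s}; … (15 in all).
So G has 15 subgroups of order 2.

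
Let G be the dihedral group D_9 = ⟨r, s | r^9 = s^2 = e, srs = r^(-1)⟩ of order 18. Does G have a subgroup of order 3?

Yes

3 | 18. A subgroup of order 3 is {e, r^3, r^6}.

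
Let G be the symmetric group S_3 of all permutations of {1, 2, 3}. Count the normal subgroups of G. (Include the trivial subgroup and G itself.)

3

G has 6 subgroups. Checking conjugation-invariance by order — order 1: 1/1 normal; order 2: 0/3 normal; order 3: 1/1 normal; order 6: 1/1 normal.
Total normal subgroups: 3.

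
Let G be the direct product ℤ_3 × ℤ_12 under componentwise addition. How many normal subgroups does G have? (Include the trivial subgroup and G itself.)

18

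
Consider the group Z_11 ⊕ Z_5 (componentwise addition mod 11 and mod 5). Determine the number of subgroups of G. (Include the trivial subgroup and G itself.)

|G| = 55, so by Lagrange every subgroup order divides 55. Divisors: 1, 5, 11, 55.
Subgroups by order — order 1: 1; order 5: 1; order 11: 1; order 55: 1.
Total: 1 + 1 + 1 + 1 = 4.

4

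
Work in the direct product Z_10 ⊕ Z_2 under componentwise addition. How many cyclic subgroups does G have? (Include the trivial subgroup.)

Each element a generates a cyclic subgroup ⟨a⟩; distinct elements may generate the same one (a cyclic group of order d has φ(d) generators).
Cyclic subgroups by order — order 1: 1; order 2: 3; order 5: 1; order 10: 3.
Total: 8.

8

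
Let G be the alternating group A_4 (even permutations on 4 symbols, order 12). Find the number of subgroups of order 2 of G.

|G| = 12 and 2 | 12, so subgroups of order 2 are possible by Lagrange.
The subgroups of order 2 are: {e, (1 2)(3 4)}; {e, (1 3)(2 4)}; {e, (1 4)(2 3)}.
So G has 3 subgroups of order 2.

3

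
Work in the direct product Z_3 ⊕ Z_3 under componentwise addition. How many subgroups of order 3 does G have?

|G| = 9 and 3 | 9, so subgroups of order 3 are possible by Lagrange.
The subgroups of order 3 are: {(0,0), (0,1), (0,2)}; {(0,0), (1,0), (2,0)}; {(0,0), (1,1), (2,2)}; {(0,0), (1,2), (2,1)}.
So G has 4 subgroups of order 3.

4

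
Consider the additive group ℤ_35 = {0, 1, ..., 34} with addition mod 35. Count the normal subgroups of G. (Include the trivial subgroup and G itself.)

4

G is abelian, so every subgroup is normal.
G has 4 subgroups in total, hence 4 normal subgroups.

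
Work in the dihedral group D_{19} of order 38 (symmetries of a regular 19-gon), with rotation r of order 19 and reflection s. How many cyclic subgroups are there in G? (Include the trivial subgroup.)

Group the elements of G by the cyclic subgroup they generate; each cyclic subgroup of order d accounts for φ(d) elements.
Cyclic subgroups by order — order 1: 1; order 2: 19; order 19: 1.
Total: 21.

21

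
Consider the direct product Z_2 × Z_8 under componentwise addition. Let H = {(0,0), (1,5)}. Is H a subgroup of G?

(1,5) ∈ H but its inverse (1,3) ∉ H, so H is not a subgroup.

No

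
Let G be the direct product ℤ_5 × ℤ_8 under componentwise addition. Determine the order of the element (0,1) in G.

8

The order of (0,1) in Z_5 × Z_8 is lcm(ord(0) in Z_5, ord(1) in Z_8).
ord(0) = 1 and ord(1) = 8, so |⟨(0,1)⟩| = lcm(1, 8) = 8.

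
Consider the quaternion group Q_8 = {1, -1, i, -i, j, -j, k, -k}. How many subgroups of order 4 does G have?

3

|G| = 8 and 4 | 8, so subgroups of order 4 are possible by Lagrange.
The subgroups of order 4 are: {1, -1, i, -i}; {1, -1, j, -j}; {1, -1, k, -k}.
So G has 3 subgroups of order 4.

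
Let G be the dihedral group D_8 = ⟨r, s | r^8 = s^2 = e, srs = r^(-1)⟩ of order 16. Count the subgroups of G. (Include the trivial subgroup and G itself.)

19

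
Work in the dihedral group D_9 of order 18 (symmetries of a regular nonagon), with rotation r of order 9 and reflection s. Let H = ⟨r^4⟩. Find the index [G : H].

2

|⟨r^4⟩| = 9 and |G| = 18.
By Lagrange, [G : H] = |G|/|H| = 18/9 = 2.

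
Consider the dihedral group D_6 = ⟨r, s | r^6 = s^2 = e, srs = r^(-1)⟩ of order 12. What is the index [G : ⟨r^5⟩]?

2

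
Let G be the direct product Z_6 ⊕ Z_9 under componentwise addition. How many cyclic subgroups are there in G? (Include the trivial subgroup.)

16

Group the elements of G by the cyclic subgroup they generate; each cyclic subgroup of order d accounts for φ(d) elements.
Cyclic subgroups by order — order 1: 1; order 2: 1; order 3: 4; order 6: 4; order 9: 3; order 18: 3.
Total: 16.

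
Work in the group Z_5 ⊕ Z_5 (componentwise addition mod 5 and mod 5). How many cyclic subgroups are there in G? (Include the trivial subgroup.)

7

Group the elements of G by the cyclic subgroup they generate; each cyclic subgroup of order d accounts for φ(d) elements.
Cyclic subgroups by order — order 1: 1; order 5: 6.
Total: 7.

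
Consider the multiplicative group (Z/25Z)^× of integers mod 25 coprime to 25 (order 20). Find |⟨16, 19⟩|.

10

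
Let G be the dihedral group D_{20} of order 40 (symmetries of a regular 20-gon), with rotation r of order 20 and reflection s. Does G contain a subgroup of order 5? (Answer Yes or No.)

5 | 40. A subgroup of order 5 is {e, r^4, r^8, r^12, r^16}.

Yes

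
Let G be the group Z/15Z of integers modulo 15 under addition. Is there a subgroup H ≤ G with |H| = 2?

2 does not divide |G| = 15, so by Lagrange no subgroup of order 2 exists.

No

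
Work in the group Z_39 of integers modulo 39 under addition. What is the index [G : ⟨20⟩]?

|⟨20⟩| = 39 and |G| = 39.
By Lagrange, [G : H] = |G|/|H| = 39/39 = 1.

1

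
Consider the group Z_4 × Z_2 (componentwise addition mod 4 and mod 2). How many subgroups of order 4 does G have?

3

|G| = 8 and 4 | 8, so subgroups of order 4 are possible by Lagrange.
The subgroups of order 4 are: {(0,0), (0,1), (2,0), (2,1)}; {(0,0), (1,0), (2,0), (3,0)}; {(0,0), (1,1), (2,0), (3,1)}.
So G has 3 subgroups of order 4.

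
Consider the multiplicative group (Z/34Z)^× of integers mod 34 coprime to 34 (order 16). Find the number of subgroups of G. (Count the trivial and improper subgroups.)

|G| = 16, so by Lagrange every subgroup order divides 16. Divisors: 1, 2, 4, 8, 16.
Subgroups by order — order 1: 1; order 2: 1; order 4: 1; order 8: 1; order 16: 1.
Total: 1 + 1 + 1 + 1 + 1 = 5.

5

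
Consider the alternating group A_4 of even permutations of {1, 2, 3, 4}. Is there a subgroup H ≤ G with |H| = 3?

3 | 12. A subgroup of order 3 is {e, (1 2 3), (1 3 2)}.

Yes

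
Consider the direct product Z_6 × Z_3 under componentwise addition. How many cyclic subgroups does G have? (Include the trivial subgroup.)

10

Each element a generates a cyclic subgroup ⟨a⟩; distinct elements may generate the same one (a cyclic group of order d has φ(d) generators).
Cyclic subgroups by order — order 1: 1; order 2: 1; order 3: 4; order 6: 4.
Total: 10.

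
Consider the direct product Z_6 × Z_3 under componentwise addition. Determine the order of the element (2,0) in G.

3

The order of (2,0) in Z_6 × Z_3 is lcm(ord(2) in Z_6, ord(0) in Z_3).
ord(2) = 3 and ord(0) = 1, so |⟨(2,0)⟩| = lcm(3, 1) = 3.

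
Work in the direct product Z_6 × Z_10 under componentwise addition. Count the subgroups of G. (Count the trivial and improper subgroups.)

|G| = 60, so by Lagrange every subgroup order divides 60. Divisors: 1, 2, 3, 4, 5, 6, 10, 12, 15, 20, 30, 60.
Subgroups by order — order 1: 1; order 2: 3; order 3: 1; order 4: 1; order 5: 1; order 6: 3; order 10: 3; order 12: 1; order 15: 1; order 20: 1; order 30: 3; order 60: 1.
Total: 1 + 3 + 1 + 1 + 1 + 3 + 3 + 1 + 1 + 1 + 3 + 1 = 20.

20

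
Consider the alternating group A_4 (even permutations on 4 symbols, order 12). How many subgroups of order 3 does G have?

4

|G| = 12 and 3 | 12, so subgroups of order 3 are possible by Lagrange.
The subgroups of order 3 are: {e, (1 2 3), (1 3 2)}; {e, (1 2 4), (1 4 2)}; {e, (1 3 4), (1 4 3)}; {e, (2 3 4), (2 4 3)}.
So G has 4 subgroups of order 3.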